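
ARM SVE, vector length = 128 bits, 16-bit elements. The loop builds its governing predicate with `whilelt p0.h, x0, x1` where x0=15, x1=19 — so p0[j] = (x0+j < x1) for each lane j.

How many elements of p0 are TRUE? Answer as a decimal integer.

register lanes = 128/16 = 8
p0[j] = (15+j < 19); true for j=0..3 → 4 lanes set

vl = 4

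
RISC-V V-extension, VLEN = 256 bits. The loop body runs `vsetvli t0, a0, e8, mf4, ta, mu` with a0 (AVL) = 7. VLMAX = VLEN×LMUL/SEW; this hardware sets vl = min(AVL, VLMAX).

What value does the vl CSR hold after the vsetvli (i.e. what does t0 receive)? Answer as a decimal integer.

vl = 7

VLMAX = VLEN×LMUL/SEW = 256×1/4/8 = 8
vl ← min(7, 8) = 7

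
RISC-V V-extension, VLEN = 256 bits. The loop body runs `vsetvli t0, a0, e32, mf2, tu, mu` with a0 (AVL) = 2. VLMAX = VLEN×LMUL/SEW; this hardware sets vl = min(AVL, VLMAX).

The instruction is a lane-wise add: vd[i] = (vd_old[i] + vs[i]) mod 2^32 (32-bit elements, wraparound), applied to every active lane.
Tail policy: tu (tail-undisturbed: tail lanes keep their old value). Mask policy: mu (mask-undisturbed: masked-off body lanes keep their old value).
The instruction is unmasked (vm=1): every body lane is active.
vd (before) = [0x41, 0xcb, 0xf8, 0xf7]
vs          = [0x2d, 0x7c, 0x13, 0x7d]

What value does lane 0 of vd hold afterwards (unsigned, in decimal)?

lanes per group: 256·1/2/32 = 4
AVL=2 ≤ VLMAX=4, so vl = 2
[0] add(0x41,0x2d) = 0x6e
[1] add(0xcb,0x7c) = 0x147
[2] tail/keep = 0xf8
[3] tail/keep = 0xf7

vd[0] = 110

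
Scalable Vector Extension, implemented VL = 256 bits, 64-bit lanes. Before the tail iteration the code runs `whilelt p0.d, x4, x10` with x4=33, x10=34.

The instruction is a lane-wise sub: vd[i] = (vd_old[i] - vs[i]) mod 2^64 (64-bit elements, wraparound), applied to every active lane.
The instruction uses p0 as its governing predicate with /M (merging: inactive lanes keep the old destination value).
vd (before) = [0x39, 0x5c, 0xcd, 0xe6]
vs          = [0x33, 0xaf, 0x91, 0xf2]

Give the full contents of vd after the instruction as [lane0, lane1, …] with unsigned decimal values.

vd = [6, 92, 205, 230]

register lanes = 256/64 = 4
active while 33+j < 34, i.e. j ∈ [0,1) capped at 4 ⇒ 1
vd[0] sub(0x39,0x33) -> 0x06
vd[1] tail/keep -> 0x5c
vd[2] tail/keep -> 0xcd
vd[3] tail/keep -> 0xe6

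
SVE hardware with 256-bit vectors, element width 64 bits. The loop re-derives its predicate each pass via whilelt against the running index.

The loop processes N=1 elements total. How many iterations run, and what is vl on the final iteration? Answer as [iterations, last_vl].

lane count: 256 div 64 = 4
N=1: ⌈1/4⌉ = 1 iters; last vl = 1 − 0×4 = 1

[iterations, last_vl] = [1, 1]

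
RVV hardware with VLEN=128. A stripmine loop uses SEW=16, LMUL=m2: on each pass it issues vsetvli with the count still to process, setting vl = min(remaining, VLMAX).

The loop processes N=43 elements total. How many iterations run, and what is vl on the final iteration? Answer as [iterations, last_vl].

VLMAX = VLEN×LMUL/SEW = 128×2/16 = 16
43 elements at 16/iter → 3 passes, remainder 11 on the last

[iterations, last_vl] = [3, 11]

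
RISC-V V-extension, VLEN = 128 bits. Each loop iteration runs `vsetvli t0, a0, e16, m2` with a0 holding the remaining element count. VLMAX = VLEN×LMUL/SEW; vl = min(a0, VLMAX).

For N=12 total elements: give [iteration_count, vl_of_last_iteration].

[iterations, last_vl] = [1, 12]

lanes per group: 128·2/16 = 16
12 elements at 16/iter → 1 passes, remainder 12 on the last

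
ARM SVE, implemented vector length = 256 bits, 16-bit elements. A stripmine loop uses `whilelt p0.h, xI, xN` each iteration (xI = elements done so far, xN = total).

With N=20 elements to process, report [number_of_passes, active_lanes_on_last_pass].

256-bit reg / 16-bit elem → 16 lanes
N=20: ⌈20/16⌉ = 2 iters; last vl = 20 − 1×16 = 4

[iterations, last_vl] = [2, 4]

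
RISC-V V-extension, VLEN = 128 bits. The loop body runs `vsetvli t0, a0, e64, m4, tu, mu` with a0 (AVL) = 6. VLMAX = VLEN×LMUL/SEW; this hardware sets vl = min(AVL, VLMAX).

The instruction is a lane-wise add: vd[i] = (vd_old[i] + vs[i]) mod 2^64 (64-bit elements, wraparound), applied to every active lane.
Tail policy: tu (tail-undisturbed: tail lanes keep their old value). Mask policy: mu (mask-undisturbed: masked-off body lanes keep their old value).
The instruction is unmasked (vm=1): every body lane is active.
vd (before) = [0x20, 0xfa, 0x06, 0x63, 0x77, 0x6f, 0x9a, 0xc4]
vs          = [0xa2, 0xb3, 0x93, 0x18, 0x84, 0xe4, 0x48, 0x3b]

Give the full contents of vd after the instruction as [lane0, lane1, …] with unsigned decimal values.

vd = [194, 429, 153, 123, 251, 339, 154, 196]

VLMAX = (128 × 4) / 64 = 8 lanes
vl = min(AVL, VLMAX) = min(6, 8) = 6
[0] add(0x20,0xa2) = 0xc2
[1] add(0xfa,0xb3) = 0x1ad
[2] add(0x06,0x93) = 0x99
[3] add(0x63,0x18) = 0x7b
[4] add(0x77,0x84) = 0xfb
[5] add(0x6f,0xe4) = 0x153
[6] tail/keep = 0x9a
[7] tail/keep = 0xc4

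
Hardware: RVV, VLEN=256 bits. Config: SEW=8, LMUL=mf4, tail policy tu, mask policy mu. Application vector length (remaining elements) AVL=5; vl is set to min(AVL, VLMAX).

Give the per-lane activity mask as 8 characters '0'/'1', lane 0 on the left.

predicate = 11111000

VLMAX = (256 × 1/4) / 8 = 8 lanes
vl ← min(5, 8) = 5
bits (lane 0 leftmost): 11111000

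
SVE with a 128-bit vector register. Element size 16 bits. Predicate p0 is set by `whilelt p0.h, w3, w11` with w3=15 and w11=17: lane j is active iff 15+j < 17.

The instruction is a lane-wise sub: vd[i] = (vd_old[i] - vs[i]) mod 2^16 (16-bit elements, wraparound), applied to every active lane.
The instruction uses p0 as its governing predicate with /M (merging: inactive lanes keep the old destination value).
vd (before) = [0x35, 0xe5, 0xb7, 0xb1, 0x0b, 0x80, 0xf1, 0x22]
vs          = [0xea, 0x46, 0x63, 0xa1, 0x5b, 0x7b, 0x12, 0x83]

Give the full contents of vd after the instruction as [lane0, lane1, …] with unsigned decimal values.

lane count: 128 div 16 = 8
p0[j] = (15+j < 17); true for j=0..1 → 2 lanes set
vd[0] sub(0x35,0xea) -> 0xff4b
vd[1] sub(0xe5,0x46) -> 0x9f
vd[2] tail/keep -> 0xb7
vd[3] tail/keep -> 0xb1
vd[4] tail/keep -> 0x0b
vd[5] tail/keep -> 0x80
vd[6] tail/keep -> 0xf1
vd[7] tail/keep -> 0x22

vd = [65355, 159, 183, 177, 11, 128, 241, 34]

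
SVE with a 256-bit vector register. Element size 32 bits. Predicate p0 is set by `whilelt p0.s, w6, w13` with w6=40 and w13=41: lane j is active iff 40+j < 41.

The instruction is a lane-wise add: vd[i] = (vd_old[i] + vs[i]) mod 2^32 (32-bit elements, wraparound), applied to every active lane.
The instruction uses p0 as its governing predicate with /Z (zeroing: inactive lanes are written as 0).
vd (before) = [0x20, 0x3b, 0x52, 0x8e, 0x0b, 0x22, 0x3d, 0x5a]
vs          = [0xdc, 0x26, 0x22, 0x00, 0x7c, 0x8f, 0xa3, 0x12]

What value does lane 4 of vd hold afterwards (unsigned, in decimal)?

register lanes = 256/32 = 8
p0[j] = (40+j < 41); true for j=0..0 → 1 lanes set
[0] add(0x20,0xdc) = 0xfc
[1] tail/zero = 0x00
[2] tail/zero = 0x00
[3] tail/zero = 0x00
[4] tail/zero = 0x00
[5] tail/zero = 0x00
[6] tail/zero = 0x00
[7] tail/zero = 0x00

vd[4] = 0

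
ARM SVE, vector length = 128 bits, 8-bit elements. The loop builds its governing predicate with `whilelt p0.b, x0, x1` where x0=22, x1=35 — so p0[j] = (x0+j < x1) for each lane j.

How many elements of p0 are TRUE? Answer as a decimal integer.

vl = 13

register lanes = 128/8 = 16
whilelt: lane j active iff 22+j < 35 → j < 13 → 13 active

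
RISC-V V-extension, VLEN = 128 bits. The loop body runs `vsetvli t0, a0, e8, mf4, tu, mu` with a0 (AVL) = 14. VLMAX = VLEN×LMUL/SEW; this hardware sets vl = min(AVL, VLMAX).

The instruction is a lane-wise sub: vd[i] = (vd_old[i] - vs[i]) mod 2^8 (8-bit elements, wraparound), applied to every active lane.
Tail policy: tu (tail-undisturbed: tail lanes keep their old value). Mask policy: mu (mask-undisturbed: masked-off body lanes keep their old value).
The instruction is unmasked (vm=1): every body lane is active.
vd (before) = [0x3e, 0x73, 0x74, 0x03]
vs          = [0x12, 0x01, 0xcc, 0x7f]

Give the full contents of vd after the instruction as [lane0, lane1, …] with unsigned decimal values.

VLMAX = (128 × 1/4) / 8 = 4 lanes
vl ← min(14, 4) = 4
[0] sub(0x3e,0x12) = 0x2c
[1] sub(0x73,0x01) = 0x72
[2] sub(0x74,0xcc) = 0xa8
[3] sub(0x03,0x7f) = 0x84

vd = [44, 114, 168, 132]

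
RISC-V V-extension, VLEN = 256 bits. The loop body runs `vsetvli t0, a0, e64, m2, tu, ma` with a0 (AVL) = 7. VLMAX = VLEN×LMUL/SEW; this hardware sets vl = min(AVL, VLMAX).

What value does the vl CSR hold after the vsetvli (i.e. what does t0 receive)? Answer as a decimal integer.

lanes per group: 256·2/64 = 8
AVL=7 ≤ VLMAX=8, so vl = 7

vl = 7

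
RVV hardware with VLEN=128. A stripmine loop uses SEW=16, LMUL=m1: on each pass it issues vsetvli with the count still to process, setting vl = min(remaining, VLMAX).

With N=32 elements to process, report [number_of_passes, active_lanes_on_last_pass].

[iterations, last_vl] = [4, 8]

VLMAX = (128 × 1) / 16 = 8 lanes
32 elements at 8/iter → 4 passes, remainder 8 on the last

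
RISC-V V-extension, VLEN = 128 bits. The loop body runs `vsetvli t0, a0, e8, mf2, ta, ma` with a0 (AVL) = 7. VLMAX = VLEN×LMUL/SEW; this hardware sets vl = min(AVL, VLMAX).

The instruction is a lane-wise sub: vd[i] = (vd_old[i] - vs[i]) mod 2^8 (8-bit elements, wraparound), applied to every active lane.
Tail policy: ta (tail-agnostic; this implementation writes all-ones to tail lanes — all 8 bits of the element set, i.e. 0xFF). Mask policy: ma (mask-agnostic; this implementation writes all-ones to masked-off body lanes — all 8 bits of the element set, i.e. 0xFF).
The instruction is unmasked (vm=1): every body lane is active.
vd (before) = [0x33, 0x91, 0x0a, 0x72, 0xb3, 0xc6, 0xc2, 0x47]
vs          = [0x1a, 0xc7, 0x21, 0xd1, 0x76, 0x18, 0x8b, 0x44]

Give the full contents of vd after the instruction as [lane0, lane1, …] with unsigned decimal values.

VLMAX = VLEN×LMUL/SEW = 128×1/2/8 = 8
vl = min(AVL, VLMAX) = min(7, 8) = 7
vd[0] sub(0x33,0x1a) -> 0x19
vd[1] sub(0x91,0xc7) -> 0xca
vd[2] sub(0x0a,0x21) -> 0xe9
vd[3] sub(0x72,0xd1) -> 0xa1
vd[4] sub(0xb3,0x76) -> 0x3d
vd[5] sub(0xc6,0x18) -> 0xae
vd[6] sub(0xc2,0x8b) -> 0x37
vd[7] tail/ones -> 0xff

vd = [25, 202, 233, 161, 61, 174, 55, 255]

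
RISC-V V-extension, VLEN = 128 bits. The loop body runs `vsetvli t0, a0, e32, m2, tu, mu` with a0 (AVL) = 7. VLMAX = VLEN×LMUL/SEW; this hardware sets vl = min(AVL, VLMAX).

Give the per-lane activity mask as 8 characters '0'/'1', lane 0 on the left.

predicate = 11111110

VLMAX = VLEN×LMUL/SEW = 128×2/32 = 8
vl = min(AVL, VLMAX) = min(7, 8) = 7
bits (lane 0 leftmost): 11111110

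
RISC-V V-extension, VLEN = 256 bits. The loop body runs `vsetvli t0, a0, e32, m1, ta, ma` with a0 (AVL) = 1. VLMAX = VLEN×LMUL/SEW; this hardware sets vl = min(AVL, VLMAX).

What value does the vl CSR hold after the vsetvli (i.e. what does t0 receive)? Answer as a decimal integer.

VLMAX = VLEN×LMUL/SEW = 256×1/32 = 8
AVL=1 ≤ VLMAX=8, so vl = 1

vl = 1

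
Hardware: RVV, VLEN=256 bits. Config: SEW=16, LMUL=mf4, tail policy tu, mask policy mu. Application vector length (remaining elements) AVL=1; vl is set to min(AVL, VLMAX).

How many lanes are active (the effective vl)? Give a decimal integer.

vl = 1

VLMAX = VLEN×LMUL/SEW = 256×1/4/16 = 4
vl = min(AVL, VLMAX) = min(1, 4) = 1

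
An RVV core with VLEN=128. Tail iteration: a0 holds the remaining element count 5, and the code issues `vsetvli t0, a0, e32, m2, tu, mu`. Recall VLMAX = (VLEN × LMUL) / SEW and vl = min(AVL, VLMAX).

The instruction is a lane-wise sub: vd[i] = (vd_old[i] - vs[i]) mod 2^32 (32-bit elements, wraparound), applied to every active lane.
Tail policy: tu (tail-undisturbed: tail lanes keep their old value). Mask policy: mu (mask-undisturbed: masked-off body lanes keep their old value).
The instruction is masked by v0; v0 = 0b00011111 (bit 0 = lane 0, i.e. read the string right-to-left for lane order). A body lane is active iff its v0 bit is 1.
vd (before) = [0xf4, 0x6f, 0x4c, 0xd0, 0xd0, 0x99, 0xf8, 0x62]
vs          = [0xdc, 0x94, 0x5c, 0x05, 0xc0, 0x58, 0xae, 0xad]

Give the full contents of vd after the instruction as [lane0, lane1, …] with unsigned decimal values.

vd = [24, 4294967259, 4294967280, 203, 16, 153, 248, 98]

VLMAX = (128 × 2) / 32 = 8 lanes
vl ← min(5, 8) = 5
vd[0] sub(0xf4,0xdc) -> 0x18
vd[1] sub(0x6f,0x94) -> 0xffffffdb
vd[2] sub(0x4c,0x5c) -> 0xfffffff0
vd[3] sub(0xd0,0x05) -> 0xcb
vd[4] sub(0xd0,0xc0) -> 0x10
vd[5] tail/keep -> 0x99
vd[6] tail/keep -> 0xf8
vd[7] tail/keep -> 0x62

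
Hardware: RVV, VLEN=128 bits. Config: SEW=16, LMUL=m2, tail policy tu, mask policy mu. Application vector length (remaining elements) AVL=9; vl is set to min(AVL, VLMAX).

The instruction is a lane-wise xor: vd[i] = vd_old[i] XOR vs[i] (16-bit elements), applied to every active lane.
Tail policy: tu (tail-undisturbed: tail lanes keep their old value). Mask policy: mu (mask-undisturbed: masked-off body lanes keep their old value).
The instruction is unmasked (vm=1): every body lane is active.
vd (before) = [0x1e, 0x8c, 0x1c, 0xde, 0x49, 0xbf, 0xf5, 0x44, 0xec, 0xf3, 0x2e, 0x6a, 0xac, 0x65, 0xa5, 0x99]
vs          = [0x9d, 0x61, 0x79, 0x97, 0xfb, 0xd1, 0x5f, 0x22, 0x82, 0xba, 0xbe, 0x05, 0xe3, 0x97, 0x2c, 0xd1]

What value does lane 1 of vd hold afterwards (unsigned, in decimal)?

VLMAX = (128 × 2) / 16 = 16 lanes
vl ← min(9, 16) = 9
lane  0: xor(0x1e,0x9d) ⇒ 0x83
lane  1: xor(0x8c,0x61) ⇒ 0xed
lane  2: xor(0x1c,0x79) ⇒ 0x65
lane  3: xor(0xde,0x97) ⇒ 0x49
lane  4: xor(0x49,0xfb) ⇒ 0xb2
lane  5: xor(0xbf,0xd1) ⇒ 0x6e
lane  6: xor(0xf5,0x5f) ⇒ 0xaa
lane  7: xor(0x44,0x22) ⇒ 0x66
lane  8: xor(0xec,0x82) ⇒ 0x6e
lane  9: tail/keep ⇒ 0xf3
lane 10: tail/keep ⇒ 0x2e
lane 11: tail/keep ⇒ 0x6a
lane 12: tail/keep ⇒ 0xac
lane 13: tail/keep ⇒ 0x65
lane 14: tail/keep ⇒ 0xa5
lane 15: tail/keep ⇒ 0x99

vd[1] = 237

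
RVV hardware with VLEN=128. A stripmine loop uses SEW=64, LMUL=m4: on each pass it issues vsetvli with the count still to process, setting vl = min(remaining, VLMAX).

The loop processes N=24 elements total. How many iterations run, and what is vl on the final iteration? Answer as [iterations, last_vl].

VLMAX = (128 × 4) / 64 = 8 lanes
iterations = ceil(24/8) = 3; final-pass vl = 8

[iterations, last_vl] = [3, 8]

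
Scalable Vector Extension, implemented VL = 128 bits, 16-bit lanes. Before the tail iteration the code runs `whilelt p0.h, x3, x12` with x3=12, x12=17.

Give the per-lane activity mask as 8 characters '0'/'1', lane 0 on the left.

lane count: 128 div 16 = 8
whilelt: lane j active iff 12+j < 17 → j < 5 → 5 active
bits (lane 0 leftmost): 11111000

predicate = 11111000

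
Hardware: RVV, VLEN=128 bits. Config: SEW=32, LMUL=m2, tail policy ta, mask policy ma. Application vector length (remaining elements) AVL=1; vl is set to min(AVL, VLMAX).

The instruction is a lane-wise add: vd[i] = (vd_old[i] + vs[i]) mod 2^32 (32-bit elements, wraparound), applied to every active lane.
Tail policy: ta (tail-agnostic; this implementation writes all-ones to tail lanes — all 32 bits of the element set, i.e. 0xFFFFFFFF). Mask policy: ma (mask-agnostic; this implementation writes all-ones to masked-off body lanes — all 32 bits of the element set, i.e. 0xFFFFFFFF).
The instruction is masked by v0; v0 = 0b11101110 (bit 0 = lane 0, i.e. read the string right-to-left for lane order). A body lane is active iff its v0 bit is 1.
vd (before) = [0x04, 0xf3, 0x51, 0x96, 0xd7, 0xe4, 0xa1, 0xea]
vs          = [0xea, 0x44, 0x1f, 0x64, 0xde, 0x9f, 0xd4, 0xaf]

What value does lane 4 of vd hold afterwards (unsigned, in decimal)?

vd[4] = 4294967295

VLMAX = VLEN×LMUL/SEW = 128×2/32 = 8
vl = min(AVL, VLMAX) = min(1, 8) = 1
vd[0] mask-off/ones -> 0xffffffff
vd[1] tail/ones -> 0xffffffff
vd[2] tail/ones -> 0xffffffff
vd[3] tail/ones -> 0xffffffff
vd[4] tail/ones -> 0xffffffff
vd[5] tail/ones -> 0xffffffff
vd[6] tail/ones -> 0xffffffff
vd[7] tail/ones -> 0xffffffff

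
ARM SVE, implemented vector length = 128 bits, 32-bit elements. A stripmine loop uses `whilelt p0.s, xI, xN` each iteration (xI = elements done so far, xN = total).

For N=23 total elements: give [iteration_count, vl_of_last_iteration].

128-bit reg / 32-bit elem → 4 lanes
23 elements at 4/iter → 6 passes, remainder 3 on the last

[iterations, last_vl] = [6, 3]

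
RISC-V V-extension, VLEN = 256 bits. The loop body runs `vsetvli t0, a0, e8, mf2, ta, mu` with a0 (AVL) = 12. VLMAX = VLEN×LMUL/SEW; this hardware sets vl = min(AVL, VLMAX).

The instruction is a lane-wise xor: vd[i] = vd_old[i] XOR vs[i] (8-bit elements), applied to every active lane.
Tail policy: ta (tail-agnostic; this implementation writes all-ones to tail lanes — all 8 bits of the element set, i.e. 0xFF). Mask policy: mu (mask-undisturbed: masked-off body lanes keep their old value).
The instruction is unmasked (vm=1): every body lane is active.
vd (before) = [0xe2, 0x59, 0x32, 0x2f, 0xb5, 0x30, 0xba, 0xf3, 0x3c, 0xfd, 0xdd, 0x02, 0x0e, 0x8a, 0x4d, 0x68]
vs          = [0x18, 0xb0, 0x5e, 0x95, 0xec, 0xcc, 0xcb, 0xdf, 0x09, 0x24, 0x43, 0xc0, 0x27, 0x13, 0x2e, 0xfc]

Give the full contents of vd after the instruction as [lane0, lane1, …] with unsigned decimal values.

lanes per group: 256·1/2/8 = 16
vl ← min(12, 16) = 12
  i=0: xor(0xe2,0x18) → 250
  i=1: xor(0x59,0xb0) → 233
  i=2: xor(0x32,0x5e) → 108
  i=3: xor(0x2f,0x95) → 186
  i=4: xor(0xb5,0xec) → 89
  i=5: xor(0x30,0xcc) → 252
  i=6: xor(0xba,0xcb) → 113
  i=7: xor(0xf3,0xdf) → 44
  i=8: xor(0x3c,0x09) → 53
  i=9: xor(0xfd,0x24) → 217
  i=10: xor(0xdd,0x43) → 158
  i=11: xor(0x02,0xc0) → 194
  i=12: tail/ones → 255
  i=13: tail/ones → 255
  i=14: tail/ones → 255
  i=15: tail/ones → 255

vd = [250, 233, 108, 186, 89, 252, 113, 44, 53, 217, 158, 194, 255, 255, 255, 255]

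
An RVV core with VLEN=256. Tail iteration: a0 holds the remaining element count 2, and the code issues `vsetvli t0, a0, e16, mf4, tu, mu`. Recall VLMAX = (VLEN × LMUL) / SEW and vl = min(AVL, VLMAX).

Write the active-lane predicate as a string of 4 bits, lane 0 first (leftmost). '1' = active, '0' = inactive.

lanes per group: 256·1/4/16 = 4
vl = min(AVL, VLMAX) = min(2, 4) = 2
bits (lane 0 leftmost): 1100

predicate = 1100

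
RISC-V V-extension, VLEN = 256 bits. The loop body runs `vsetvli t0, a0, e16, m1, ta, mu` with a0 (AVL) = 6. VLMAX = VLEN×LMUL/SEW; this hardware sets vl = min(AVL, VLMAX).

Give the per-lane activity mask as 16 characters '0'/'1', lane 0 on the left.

predicate = 1111110000000000

lanes per group: 256·1/16 = 16
vl = min(AVL, VLMAX) = min(6, 16) = 6
bits (lane 0 leftmost): 1111110000000000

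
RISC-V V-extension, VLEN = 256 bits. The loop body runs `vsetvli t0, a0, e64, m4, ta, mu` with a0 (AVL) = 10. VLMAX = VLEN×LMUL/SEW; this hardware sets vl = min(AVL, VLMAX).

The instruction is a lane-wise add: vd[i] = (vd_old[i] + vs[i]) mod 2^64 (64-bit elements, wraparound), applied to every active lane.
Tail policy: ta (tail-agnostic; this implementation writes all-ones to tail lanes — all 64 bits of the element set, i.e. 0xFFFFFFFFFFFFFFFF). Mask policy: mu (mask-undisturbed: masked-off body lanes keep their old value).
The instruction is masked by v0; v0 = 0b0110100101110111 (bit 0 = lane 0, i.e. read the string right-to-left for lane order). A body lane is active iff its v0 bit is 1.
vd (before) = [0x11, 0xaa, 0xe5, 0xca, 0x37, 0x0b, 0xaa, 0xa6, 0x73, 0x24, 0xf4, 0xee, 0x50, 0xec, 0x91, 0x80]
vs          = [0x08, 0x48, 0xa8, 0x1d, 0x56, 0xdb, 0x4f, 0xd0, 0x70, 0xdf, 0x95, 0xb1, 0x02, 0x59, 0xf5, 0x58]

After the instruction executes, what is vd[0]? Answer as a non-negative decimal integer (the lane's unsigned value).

vd[0] = 25

lanes per group: 256·4/64 = 16
vl = min(AVL, VLMAX) = min(10, 16) = 10
[0] add(0x11,0x08) = 0x19
[1] add(0xaa,0x48) = 0xf2
[2] add(0xe5,0xa8) = 0x18d
[3] mask-off/keep = 0xca
[4] add(0x37,0x56) = 0x8d
[5] add(0x0b,0xdb) = 0xe6
[6] add(0xaa,0x4f) = 0xf9
[7] mask-off/keep = 0xa6
[8] add(0x73,0x70) = 0xe3
[9] mask-off/keep = 0x24
[10] tail/ones = 0xffffffffffffffff
[11] tail/ones = 0xffffffffffffffff
[12] tail/ones = 0xffffffffffffffff
[13] tail/ones = 0xffffffffffffffff
[14] tail/ones = 0xffffffffffffffff
[15] tail/ones = 0xffffffffffffffff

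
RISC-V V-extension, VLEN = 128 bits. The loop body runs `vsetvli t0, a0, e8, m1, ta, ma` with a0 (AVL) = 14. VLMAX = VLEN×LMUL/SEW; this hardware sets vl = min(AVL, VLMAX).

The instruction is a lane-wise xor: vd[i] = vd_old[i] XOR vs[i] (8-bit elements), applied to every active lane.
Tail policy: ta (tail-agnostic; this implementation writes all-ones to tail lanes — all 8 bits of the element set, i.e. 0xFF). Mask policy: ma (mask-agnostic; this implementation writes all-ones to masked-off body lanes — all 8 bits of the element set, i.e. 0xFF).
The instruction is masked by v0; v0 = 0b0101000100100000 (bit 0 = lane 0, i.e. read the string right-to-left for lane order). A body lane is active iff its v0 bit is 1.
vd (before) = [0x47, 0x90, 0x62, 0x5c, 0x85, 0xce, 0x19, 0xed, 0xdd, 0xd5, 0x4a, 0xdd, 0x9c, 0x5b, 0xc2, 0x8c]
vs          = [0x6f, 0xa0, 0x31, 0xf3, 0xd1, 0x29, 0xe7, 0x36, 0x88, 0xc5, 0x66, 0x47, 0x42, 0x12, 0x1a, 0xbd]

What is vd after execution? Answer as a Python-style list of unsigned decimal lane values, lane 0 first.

lanes per group: 128·1/8 = 16
vl = min(AVL, VLMAX) = min(14, 16) = 14
[0] mask-off/ones = 0xff
[1] mask-off/ones = 0xff
[2] mask-off/ones = 0xff
[3] mask-off/ones = 0xff
[4] mask-off/ones = 0xff
[5] xor(0xce,0x29) = 0xe7
[6] mask-off/ones = 0xff
[7] mask-off/ones = 0xff
[8] xor(0xdd,0x88) = 0x55
[9] mask-off/ones = 0xff
[10] mask-off/ones = 0xff
[11] mask-off/ones = 0xff
[12] xor(0x9c,0x42) = 0xde
[13] mask-off/ones = 0xff
[14] tail/ones = 0xff
[15] tail/ones = 0xff

vd = [255, 255, 255, 255, 255, 231, 255, 255, 85, 255, 255, 255, 222, 255, 255, 255]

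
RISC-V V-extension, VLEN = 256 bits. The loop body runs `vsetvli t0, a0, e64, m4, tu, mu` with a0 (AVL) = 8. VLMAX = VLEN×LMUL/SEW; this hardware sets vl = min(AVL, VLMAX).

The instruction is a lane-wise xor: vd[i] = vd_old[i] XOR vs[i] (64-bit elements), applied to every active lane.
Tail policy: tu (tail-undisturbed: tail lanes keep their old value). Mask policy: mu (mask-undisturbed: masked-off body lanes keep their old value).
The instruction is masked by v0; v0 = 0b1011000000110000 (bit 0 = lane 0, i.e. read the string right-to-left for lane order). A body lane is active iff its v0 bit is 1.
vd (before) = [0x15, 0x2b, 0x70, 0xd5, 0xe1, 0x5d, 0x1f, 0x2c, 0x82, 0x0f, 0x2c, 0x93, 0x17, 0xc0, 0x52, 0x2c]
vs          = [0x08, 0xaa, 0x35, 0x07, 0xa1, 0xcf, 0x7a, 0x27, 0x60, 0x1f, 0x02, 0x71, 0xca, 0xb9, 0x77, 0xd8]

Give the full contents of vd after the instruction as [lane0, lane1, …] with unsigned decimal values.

vd = [21, 43, 112, 213, 64, 146, 31, 44, 130, 15, 44, 147, 23, 192, 82, 44]

lanes per group: 256·4/64 = 16
vl ← min(8, 16) = 8
  i=0: mask-off/keep → 21
  i=1: mask-off/keep → 43
  i=2: mask-off/keep → 112
  i=3: mask-off/keep → 213
  i=4: xor(0xe1,0xa1) → 64
  i=5: xor(0x5d,0xcf) → 146
  i=6: mask-off/keep → 31
  i=7: mask-off/keep → 44
  i=8: tail/keep → 130
  i=9: tail/keep → 15
  i=10: tail/keep → 44
  i=11: tail/keep → 147
  i=12: tail/keep → 23
  i=13: tail/keep → 192
  i=14: tail/keep → 82
  i=15: tail/keep → 44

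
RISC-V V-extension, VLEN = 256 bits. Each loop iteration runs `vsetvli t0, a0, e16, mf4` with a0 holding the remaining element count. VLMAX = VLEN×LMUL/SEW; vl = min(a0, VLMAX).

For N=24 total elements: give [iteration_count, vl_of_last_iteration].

[iterations, last_vl] = [6, 4]

VLMAX = (256 × 1/4) / 16 = 4 lanes
24 elements at 4/iter → 6 passes, remainder 4 on the last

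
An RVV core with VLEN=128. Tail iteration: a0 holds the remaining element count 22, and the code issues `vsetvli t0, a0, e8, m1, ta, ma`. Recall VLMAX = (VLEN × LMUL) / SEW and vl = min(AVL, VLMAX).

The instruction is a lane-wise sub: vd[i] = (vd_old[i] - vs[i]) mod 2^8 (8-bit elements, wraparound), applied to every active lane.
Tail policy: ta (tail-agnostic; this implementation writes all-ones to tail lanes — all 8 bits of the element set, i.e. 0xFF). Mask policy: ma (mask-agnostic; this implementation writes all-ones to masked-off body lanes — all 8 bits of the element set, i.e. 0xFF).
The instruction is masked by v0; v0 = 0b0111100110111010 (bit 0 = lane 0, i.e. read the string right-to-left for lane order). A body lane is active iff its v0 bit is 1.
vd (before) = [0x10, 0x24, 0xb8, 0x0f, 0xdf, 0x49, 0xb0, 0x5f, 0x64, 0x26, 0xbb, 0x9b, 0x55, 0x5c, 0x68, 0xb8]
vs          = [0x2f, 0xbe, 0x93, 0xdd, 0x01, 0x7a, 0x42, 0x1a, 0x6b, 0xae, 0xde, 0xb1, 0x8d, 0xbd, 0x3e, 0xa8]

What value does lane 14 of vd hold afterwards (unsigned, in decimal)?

vd[14] = 42

lanes per group: 128·1/8 = 16
AVL=22 > VLMAX=16, so vl = 16
[0] mask-off/ones = 0xff
[1] sub(0x24,0xbe) = 0x66
[2] mask-off/ones = 0xff
[3] sub(0x0f,0xdd) = 0x32
[4] sub(0xdf,0x01) = 0xde
[5] sub(0x49,0x7a) = 0xcf
[6] mask-off/ones = 0xff
[7] sub(0x5f,0x1a) = 0x45
[8] sub(0x64,0x6b) = 0xf9
[9] mask-off/ones = 0xff
[10] mask-off/ones = 0xff
[11] sub(0x9b,0xb1) = 0xea
[12] sub(0x55,0x8d) = 0xc8
[13] sub(0x5c,0xbd) = 0x9f
[14] sub(0x68,0x3e) = 0x2a
[15] mask-off/ones = 0xff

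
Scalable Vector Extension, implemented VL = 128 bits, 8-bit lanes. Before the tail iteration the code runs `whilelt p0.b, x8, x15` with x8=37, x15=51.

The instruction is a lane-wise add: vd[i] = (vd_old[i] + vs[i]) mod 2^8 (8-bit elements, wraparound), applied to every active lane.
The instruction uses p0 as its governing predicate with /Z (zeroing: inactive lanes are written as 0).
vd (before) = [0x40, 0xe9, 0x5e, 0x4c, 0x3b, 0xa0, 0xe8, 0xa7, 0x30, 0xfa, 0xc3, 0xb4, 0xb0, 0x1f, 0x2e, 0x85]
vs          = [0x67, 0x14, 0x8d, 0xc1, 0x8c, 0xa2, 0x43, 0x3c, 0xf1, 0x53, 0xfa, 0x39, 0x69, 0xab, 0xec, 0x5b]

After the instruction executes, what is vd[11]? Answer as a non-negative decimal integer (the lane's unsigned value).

vd[11] = 237

lane count: 128 div 8 = 16
p0[j] = (37+j < 51); true for j=0..13 → 14 lanes set
vd[0] add(0x40,0x67) -> 0xa7
vd[1] add(0xe9,0x14) -> 0xfd
vd[2] add(0x5e,0x8d) -> 0xeb
vd[3] add(0x4c,0xc1) -> 0x0d
vd[4] add(0x3b,0x8c) -> 0xc7
vd[5] add(0xa0,0xa2) -> 0x42
vd[6] add(0xe8,0x43) -> 0x2b
vd[7] add(0xa7,0x3c) -> 0xe3
vd[8] add(0x30,0xf1) -> 0x21
vd[9] add(0xfa,0x53) -> 0x4d
vd[10] add(0xc3,0xfa) -> 0xbd
vd[11] add(0xb4,0x39) -> 0xed
vd[12] add(0xb0,0x69) -> 0x19
vd[13] add(0x1f,0xab) -> 0xca
vd[14] tail/zero -> 0x00
vd[15] tail/zero -> 0x00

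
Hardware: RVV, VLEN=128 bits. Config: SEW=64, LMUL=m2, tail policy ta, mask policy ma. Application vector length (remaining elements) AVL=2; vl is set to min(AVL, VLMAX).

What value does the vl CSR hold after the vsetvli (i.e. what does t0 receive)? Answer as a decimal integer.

VLMAX = (128 × 2) / 64 = 4 lanes
AVL=2 ≤ VLMAX=4, so vl = 2

vl = 2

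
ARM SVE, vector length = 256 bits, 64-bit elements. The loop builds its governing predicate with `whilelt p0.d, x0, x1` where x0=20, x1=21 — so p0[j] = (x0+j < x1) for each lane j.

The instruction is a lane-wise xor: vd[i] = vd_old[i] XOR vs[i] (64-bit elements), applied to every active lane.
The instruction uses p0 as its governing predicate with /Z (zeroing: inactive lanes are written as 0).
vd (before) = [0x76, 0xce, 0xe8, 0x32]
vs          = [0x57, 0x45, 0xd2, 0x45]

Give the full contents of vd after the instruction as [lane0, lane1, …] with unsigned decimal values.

vd = [33, 0, 0, 0]

256-bit reg / 64-bit elem → 4 lanes
p0[j] = (20+j < 21); true for j=0..0 → 1 lanes set
lane  0: xor(0x76,0x57) ⇒ 0x21
lane  1: tail/zero ⇒ 0x00
lane  2: tail/zero ⇒ 0x00
lane  3: tail/zero ⇒ 0x00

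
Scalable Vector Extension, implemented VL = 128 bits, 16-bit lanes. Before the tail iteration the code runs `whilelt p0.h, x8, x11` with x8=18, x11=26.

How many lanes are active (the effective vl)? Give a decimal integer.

vl = 8

128-bit reg / 16-bit elem → 8 lanes
p0[j] = (18+j < 26); true for j=0..7 → 8 lanes set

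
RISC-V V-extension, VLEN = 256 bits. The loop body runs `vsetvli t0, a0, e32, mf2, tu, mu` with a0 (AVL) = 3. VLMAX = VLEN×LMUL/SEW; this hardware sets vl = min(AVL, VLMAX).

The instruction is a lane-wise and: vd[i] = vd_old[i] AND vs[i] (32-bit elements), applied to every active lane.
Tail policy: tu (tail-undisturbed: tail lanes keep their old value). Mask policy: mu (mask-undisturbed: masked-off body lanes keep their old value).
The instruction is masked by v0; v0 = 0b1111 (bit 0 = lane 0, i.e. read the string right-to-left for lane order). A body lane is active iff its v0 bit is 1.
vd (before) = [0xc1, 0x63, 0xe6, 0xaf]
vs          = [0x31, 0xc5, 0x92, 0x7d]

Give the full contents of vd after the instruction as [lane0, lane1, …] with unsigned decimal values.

VLMAX = (256 × 1/2) / 32 = 4 lanes
AVL=3 ≤ VLMAX=4, so vl = 3
[0] and(0xc1,0x31) = 0x01
[1] and(0x63,0xc5) = 0x41
[2] and(0xe6,0x92) = 0x82
[3] tail/keep = 0xaf

vd = [1, 65, 130, 175]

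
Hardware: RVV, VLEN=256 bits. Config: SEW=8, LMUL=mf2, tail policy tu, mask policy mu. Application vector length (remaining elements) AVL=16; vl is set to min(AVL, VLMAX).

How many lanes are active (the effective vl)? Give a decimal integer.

lanes per group: 256·1/2/8 = 16
vl ← min(16, 16) = 16

vl = 16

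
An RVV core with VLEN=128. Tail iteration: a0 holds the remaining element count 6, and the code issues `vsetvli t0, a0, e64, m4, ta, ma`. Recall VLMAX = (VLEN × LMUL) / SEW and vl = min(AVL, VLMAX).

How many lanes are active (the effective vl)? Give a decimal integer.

VLMAX = VLEN×LMUL/SEW = 128×4/64 = 8
vl ← min(6, 8) = 6

vl = 6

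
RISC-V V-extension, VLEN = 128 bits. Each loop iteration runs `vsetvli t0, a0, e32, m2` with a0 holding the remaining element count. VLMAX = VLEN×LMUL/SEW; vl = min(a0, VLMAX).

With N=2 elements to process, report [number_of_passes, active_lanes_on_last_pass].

lanes per group: 128·2/32 = 8
N=2: ⌈2/8⌉ = 1 iters; last vl = 2 − 0×8 = 2

[iterations, last_vl] = [1, 2]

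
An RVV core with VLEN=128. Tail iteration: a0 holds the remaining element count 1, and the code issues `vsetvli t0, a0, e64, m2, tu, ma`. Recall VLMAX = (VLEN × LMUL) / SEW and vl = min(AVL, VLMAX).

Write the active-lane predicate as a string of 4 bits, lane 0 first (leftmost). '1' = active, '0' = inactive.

predicate = 1000

lanes per group: 128·2/64 = 4
vl = min(AVL, VLMAX) = min(1, 4) = 1
bits (lane 0 leftmost): 1000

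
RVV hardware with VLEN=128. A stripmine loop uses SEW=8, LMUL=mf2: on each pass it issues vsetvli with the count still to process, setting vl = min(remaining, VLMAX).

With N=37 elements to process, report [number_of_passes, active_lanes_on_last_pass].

[iterations, last_vl] = [5, 5]

lanes per group: 128·1/2/8 = 8
iterations = ceil(37/8) = 5; final-pass vl = 5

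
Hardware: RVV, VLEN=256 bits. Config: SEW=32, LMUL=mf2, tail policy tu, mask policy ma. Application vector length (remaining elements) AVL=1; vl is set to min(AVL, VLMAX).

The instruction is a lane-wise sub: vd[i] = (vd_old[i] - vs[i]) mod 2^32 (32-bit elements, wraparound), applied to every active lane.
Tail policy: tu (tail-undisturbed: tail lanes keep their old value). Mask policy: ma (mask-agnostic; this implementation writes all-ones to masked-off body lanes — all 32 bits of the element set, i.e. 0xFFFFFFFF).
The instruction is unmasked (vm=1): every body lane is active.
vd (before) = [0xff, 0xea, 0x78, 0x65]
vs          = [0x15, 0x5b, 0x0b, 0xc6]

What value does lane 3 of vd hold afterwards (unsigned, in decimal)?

VLMAX = (256 × 1/2) / 32 = 4 lanes
AVL=1 ≤ VLMAX=4, so vl = 1
[0] sub(0xff,0x15) = 0xea
[1] tail/keep = 0xea
[2] tail/keep = 0x78
[3] tail/keep = 0x65

vd[3] = 101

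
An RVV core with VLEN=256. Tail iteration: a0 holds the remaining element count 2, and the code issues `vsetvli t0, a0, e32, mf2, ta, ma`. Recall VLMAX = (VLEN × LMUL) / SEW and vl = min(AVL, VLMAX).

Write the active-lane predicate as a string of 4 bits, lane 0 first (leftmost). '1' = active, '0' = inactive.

predicate = 1100

VLMAX = VLEN×LMUL/SEW = 256×1/2/32 = 4
AVL=2 ≤ VLMAX=4, so vl = 2
bits (lane 0 leftmost): 1100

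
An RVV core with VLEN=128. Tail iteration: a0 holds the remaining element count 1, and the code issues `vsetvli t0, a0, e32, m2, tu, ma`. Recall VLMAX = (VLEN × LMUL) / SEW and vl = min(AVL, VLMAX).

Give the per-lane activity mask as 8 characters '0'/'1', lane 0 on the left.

predicate = 10000000

VLMAX = (128 × 2) / 32 = 8 lanes
vl ← min(1, 8) = 1
bits (lane 0 leftmost): 10000000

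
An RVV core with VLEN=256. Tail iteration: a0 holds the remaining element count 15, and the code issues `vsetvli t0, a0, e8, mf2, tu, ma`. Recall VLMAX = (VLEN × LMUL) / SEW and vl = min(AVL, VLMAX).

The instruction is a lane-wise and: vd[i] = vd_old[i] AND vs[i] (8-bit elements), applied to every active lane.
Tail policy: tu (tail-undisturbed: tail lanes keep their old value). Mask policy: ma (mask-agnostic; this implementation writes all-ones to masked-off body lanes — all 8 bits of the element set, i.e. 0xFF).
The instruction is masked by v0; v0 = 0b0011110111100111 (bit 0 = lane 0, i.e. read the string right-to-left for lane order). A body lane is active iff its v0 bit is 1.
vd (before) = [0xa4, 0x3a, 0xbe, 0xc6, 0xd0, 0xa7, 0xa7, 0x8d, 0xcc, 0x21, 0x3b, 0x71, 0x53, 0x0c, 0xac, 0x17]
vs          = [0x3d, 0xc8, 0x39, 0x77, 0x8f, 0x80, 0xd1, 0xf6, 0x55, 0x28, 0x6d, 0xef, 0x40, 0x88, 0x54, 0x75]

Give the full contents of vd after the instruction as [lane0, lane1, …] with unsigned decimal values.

VLMAX = VLEN×LMUL/SEW = 256×1/2/8 = 16
vl ← min(15, 16) = 15
vd[0] and(0xa4,0x3d) -> 0x24
vd[1] and(0x3a,0xc8) -> 0x08
vd[2] and(0xbe,0x39) -> 0x38
vd[3] mask-off/ones -> 0xff
vd[4] mask-off/ones -> 0xff
vd[5] and(0xa7,0x80) -> 0x80
vd[6] and(0xa7,0xd1) -> 0x81
vd[7] and(0x8d,0xf6) -> 0x84
vd[8] and(0xcc,0x55) -> 0x44
vd[9] mask-off/ones -> 0xff
vd[10] and(0x3b,0x6d) -> 0x29
vd[11] and(0x71,0xef) -> 0x61
vd[12] and(0x53,0x40) -> 0x40
vd[13] and(0x0c,0x88) -> 0x08
vd[14] mask-off/ones -> 0xff
vd[15] tail/keep -> 0x17

vd = [36, 8, 56, 255, 255, 128, 129, 132, 68, 255, 41, 97, 64, 8, 255, 23]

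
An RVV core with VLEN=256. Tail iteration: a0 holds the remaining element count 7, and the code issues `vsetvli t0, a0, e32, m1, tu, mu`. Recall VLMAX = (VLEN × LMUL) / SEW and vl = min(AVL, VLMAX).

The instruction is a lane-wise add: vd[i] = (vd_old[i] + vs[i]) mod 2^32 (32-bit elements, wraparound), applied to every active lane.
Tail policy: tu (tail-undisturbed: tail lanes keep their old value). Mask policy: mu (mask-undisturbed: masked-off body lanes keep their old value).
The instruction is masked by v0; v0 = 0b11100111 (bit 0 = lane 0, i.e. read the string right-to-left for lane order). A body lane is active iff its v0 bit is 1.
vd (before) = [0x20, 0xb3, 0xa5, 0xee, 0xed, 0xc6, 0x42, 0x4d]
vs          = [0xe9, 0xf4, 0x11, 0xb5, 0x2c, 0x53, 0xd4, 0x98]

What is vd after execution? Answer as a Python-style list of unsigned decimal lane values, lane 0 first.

vd = [265, 423, 182, 238, 237, 281, 278, 77]

VLMAX = VLEN×LMUL/SEW = 256×1/32 = 8
vl = min(AVL, VLMAX) = min(7, 8) = 7
vd[0] add(0x20,0xe9) -> 0x109
vd[1] add(0xb3,0xf4) -> 0x1a7
vd[2] add(0xa5,0x11) -> 0xb6
vd[3] mask-off/keep -> 0xee
vd[4] mask-off/keep -> 0xed
vd[5] add(0xc6,0x53) -> 0x119
vd[6] add(0x42,0xd4) -> 0x116
vd[7] tail/keep -> 0x4d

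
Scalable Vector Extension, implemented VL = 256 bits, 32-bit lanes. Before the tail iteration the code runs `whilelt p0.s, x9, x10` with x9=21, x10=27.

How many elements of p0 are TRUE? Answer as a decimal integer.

lane count: 256 div 32 = 8
whilelt: lane j active iff 21+j < 27 → j < 6 → 6 active

vl = 6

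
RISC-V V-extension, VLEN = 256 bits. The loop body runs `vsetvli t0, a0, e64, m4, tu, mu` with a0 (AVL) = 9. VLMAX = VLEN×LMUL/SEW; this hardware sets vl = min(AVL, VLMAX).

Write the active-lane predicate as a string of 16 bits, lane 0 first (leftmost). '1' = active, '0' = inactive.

predicate = 1111111110000000

VLMAX = VLEN×LMUL/SEW = 256×4/64 = 16
vl = min(AVL, VLMAX) = min(9, 16) = 9
bits (lane 0 leftmost): 1111111110000000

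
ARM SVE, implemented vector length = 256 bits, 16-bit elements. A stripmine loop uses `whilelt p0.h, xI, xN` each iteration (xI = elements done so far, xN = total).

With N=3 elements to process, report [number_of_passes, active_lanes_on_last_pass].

[iterations, last_vl] = [1, 3]

register lanes = 256/16 = 16
iterations = ceil(3/16) = 1; final-pass vl = 3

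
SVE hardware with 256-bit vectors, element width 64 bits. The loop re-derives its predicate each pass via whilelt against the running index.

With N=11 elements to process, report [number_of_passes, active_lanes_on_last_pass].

[iterations, last_vl] = [3, 3]

lane count: 256 div 64 = 4
11 elements at 4/iter → 3 passes, remainder 3 on the last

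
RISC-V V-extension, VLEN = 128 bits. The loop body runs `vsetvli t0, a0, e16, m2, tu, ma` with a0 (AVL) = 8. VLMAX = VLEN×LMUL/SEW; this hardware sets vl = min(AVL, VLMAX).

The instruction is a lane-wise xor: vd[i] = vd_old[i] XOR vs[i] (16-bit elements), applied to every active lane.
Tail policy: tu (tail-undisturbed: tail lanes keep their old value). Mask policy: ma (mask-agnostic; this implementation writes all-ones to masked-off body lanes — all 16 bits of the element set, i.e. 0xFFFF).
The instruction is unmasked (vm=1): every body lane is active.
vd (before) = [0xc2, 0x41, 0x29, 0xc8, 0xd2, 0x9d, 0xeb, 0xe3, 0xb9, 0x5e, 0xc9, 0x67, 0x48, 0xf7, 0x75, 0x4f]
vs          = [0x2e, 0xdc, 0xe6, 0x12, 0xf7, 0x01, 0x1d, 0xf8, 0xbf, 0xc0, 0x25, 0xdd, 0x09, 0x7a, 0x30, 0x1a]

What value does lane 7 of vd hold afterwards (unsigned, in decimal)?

VLMAX = VLEN×LMUL/SEW = 128×2/16 = 16
AVL=8 ≤ VLMAX=16, so vl = 8
lane  0: xor(0xc2,0x2e) ⇒ 0xec
lane  1: xor(0x41,0xdc) ⇒ 0x9d
lane  2: xor(0x29,0xe6) ⇒ 0xcf
lane  3: xor(0xc8,0x12) ⇒ 0xda
lane  4: xor(0xd2,0xf7) ⇒ 0x25
lane  5: xor(0x9d,0x01) ⇒ 0x9c
lane  6: xor(0xeb,0x1d) ⇒ 0xf6
lane  7: xor(0xe3,0xf8) ⇒ 0x1b
lane  8: tail/keep ⇒ 0xb9
lane  9: tail/keep ⇒ 0x5e
lane 10: tail/keep ⇒ 0xc9
lane 11: tail/keep ⇒ 0x67
lane 12: tail/keep ⇒ 0x48
lane 13: tail/keep ⇒ 0xf7
lane 14: tail/keep ⇒ 0x75
lane 15: tail/keep ⇒ 0x4f

vd[7] = 27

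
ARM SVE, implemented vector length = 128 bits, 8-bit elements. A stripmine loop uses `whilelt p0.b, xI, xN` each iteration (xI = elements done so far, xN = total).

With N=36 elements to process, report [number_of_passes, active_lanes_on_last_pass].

lane count: 128 div 8 = 16
iterations = ceil(36/16) = 3; final-pass vl = 4

[iterations, last_vl] = [3, 4]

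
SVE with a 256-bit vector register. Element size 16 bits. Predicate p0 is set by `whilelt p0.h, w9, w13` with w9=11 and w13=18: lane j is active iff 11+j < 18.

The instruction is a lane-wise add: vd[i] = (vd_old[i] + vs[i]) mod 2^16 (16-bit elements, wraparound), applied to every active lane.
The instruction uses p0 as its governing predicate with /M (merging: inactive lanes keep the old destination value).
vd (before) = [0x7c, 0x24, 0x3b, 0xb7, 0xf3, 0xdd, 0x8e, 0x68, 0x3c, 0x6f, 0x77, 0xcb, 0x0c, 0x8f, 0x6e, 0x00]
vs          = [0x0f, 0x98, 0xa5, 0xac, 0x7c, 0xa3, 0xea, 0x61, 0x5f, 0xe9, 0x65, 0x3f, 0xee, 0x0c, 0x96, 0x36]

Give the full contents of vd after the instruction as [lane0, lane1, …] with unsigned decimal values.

256-bit reg / 16-bit elem → 16 lanes
p0[j] = (11+j < 18); true for j=0..6 → 7 lanes set
  i=0: add(0x7c,0x0f) → 139
  i=1: add(0x24,0x98) → 188
  i=2: add(0x3b,0xa5) → 224
  i=3: add(0xb7,0xac) → 355
  i=4: add(0xf3,0x7c) → 367
  i=5: add(0xdd,0xa3) → 384
  i=6: add(0x8e,0xea) → 376
  i=7: tail/keep → 104
  i=8: tail/keep → 60
  i=9: tail/keep → 111
  i=10: tail/keep → 119
  i=11: tail/keep → 203
  i=12: tail/keep → 12
  i=13: tail/keep → 143
  i=14: tail/keep → 110
  i=15: tail/keep → 0

vd = [139, 188, 224, 355, 367, 384, 376, 104, 60, 111, 119, 203, 12, 143, 110, 0]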